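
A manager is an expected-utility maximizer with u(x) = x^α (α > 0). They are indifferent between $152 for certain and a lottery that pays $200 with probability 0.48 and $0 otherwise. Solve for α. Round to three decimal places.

α ≈ 2.674

The lottery's expected utility is 0.48·u(200) + 0.52·u(0) = 0.48·200^α (since u(0) = 0 for α > 0).
Setting u(152) equal to that: 152^α = 0.48·200^α ⇒ (152/200)^α = 0.48.
α = ln(0.48) / ln(152/200) = -0.733969/-0.274437 ≈ 2.674.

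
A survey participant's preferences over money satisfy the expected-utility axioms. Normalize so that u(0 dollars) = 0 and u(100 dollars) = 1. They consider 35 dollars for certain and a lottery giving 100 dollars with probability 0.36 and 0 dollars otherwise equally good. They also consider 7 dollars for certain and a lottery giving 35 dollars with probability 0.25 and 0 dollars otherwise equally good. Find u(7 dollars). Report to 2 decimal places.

0.09

First, u(35 dollars) = 0.36·u(100 dollars) + 0.64·u(0 dollars) = 0.36.
Then u(7 dollars) = 0.25·u(35 dollars) + 0.75·u(0 dollars) = 0.25·0.36 + 0.75·0.00 = 0.0900.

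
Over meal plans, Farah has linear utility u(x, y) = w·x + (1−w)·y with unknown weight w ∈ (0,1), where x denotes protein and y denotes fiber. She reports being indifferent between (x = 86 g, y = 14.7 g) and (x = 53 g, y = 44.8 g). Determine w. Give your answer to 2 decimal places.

w = 0.48

Equating utilities: w·86 + (1−w)·14.7 = w·53 + (1−w)·44.8.
Rearranging, 33·w − 30.1·(1−w) = 0.
Hence w = 30.1/(33+30.1) = 30.1/63.1 = 0.48.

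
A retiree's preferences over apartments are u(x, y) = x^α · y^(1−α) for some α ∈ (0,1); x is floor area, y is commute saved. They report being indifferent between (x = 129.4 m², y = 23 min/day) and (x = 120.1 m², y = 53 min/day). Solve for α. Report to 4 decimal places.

Indifference: 129.4^α · 23^(1−α) = 120.1^α · 53^(1−α).
Taking logs: α·ln 129.4 + (1−α)·ln 23 = α·ln 120.1 + (1−α)·ln 53, i.e. α·0.0745837 = (1−α)·0.8347977.
With A = 0.0745837 and B = 0.8347977: α·A = (1−α)·B, so α = B/(A+B) = 0.8347977/0.9093814 ≈ 0.9180.

α ≈ 0.9180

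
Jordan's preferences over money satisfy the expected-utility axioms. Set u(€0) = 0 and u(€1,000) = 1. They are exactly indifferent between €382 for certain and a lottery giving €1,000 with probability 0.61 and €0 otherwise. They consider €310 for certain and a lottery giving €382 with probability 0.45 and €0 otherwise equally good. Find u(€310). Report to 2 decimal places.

First, u(€382) = 0.61·u(€1,000) + 0.39·u(€0) = 0.61.
The second indifference gives u(€310) = 0.45·u(€382) + 0.55·u(€0) = 0.45·0.61 + 0.55·0.00 = 0.2745.

0.27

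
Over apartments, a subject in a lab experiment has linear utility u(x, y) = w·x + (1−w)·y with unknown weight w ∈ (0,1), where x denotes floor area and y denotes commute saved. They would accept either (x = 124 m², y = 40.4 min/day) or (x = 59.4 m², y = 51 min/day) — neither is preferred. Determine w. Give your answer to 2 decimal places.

Equating utilities: w·124 + (1−w)·40.4 = w·59.4 + (1−w)·51.
w·(124−59.4) = (1−w)·(51−40.4), i.e. w·64.6 = (1−w)·10.6.
The marginal rate of substitution is 10.6/64.6, so w = 10.6/(64.6+10.6) = 0.14.

w = 0.14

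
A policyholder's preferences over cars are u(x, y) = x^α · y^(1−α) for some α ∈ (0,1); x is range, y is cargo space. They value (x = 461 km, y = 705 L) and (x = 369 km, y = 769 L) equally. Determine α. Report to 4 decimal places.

Set the two utilities equal: 461^α·705^(1−α) = 369^α·769^(1−α).
(461/369)^α = (769/705)^(1−α); take logs: α·ln(461/369) = (1−α)·ln(769/705), i.e. α·0.2226014 = (1−α)·0.0868932.
So α/(1−α) = (0.0868932)/(0.2226014) = 0.3903533, and α = 0.3903533/1.3903533 ≈ 0.2808.

α ≈ 0.2808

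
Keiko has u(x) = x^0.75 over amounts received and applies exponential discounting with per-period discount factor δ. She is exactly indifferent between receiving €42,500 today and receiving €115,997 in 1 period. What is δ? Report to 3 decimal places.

The payoff in 1 period is discounted by δ, so u(42500) = δ·u(115997) and δ = u(42500)/u(115997).
Since u(x) = x^0.75, δ = (42500/115997)^0.75 = 0.36639^0.75 = 0.47093.

δ ≈ 0.471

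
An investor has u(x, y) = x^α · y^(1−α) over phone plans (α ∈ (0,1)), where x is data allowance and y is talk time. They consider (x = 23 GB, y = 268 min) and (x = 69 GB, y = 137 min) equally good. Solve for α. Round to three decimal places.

α ≈ 0.379

Indifference: 23^α · 268^(1−α) = 69^α · 137^(1−α).
Taking logs: α·ln 23 + (1−α)·ln 268 = α·ln 69 + (1−α)·ln 137, i.e. α·-1.098612 = (1−α)·-0.671006.
Thus α·(-1.769618) = -0.671006, so α = -0.671006/-1.769618 ≈ 0.379.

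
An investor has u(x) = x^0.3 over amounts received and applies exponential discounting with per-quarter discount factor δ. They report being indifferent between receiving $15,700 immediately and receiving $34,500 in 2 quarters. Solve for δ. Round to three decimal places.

δ ≈ 0.889

Indifference means u(15700) = δ^2 · u(34500), so δ^2 = u(15700)/u(34500).
Since u(x) = x^0.3, δ^2 = (15700/34500)^0.3 = 0.45507^0.3 = 0.78963.
Taking the square root: δ = 0.78963^(1/2) ≈ 0.889.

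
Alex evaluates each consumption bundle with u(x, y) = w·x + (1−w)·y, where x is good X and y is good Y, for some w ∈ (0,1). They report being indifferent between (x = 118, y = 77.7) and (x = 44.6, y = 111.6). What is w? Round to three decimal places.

w = 0.316

u(118,77.7) = u(44.6,111.6) means w·118 + (1−w)·77.7 = w·44.6 + (1−w)·111.6.
Collecting terms: w·73.4 = (1−w)·33.9.
The marginal rate of substitution is 33.9/73.4, so w = 33.9/(73.4+33.9) = 0.316.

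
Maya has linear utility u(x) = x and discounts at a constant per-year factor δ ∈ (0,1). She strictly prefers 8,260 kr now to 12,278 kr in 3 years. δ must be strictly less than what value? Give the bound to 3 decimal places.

δ < 0.876

Under u(x) = x this choice says 8260 > δ^3·12278.
So δ^3 < 8260/12278 = 0.67275; taking the cube root of both positive sides preserves the inequality.
δ < (8260/12278)^(1/3) ≈ 0.876.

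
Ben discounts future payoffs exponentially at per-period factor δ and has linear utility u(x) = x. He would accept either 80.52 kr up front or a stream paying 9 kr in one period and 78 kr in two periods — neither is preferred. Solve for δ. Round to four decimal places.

The stream is worth 9δ + 78δ² today, so 9δ + 78δ² = 80.52.
Rearranged: 78δ² + 9δ − 80.52 = 0.
By the quadratic formula (taking the positive root), δ = (−9 + √25203.24) / 156 ≈ 0.9600.

δ ≈ 0.9600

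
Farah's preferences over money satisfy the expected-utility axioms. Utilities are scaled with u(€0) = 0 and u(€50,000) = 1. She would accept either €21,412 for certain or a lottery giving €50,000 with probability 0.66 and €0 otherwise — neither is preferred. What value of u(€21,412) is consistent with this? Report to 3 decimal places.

0.660

u(€21,412) equals the lottery's expected utility: 0.66·1 + 0.34·0 = 0.66.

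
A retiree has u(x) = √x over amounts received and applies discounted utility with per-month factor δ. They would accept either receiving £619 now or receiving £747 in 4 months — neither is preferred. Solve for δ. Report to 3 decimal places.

δ ≈ 0.977

Equating discounted utilities: u(619) = δ^4·u(747) ⇒ δ^4 = u(619)/u(747).
With u(x) = √x: δ^4 = √619/√747 = √(619/747) = 0.91030.
So δ = 0.91030^(1/4) ≈ 0.977.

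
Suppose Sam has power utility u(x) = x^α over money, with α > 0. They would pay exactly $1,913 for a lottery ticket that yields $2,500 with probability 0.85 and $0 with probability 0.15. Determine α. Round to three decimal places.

α ≈ 0.607

The lottery's expected utility is 0.85·u(2500) + 0.15·u(0) = 0.85·2500^α (since u(0) = 0 for α > 0).
Indifference: 1913^α = 0.85·2500^α, so (1913/2500)^α = 0.85.
Taking logs: α·ln(1913/2500) = ln(0.85), so α = -0.162519 / -0.267618 ≈ 0.607.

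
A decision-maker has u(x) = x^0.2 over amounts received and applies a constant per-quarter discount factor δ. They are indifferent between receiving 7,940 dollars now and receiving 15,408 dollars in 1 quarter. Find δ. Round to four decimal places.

δ ≈ 0.8758

Equating discounted utilities: u(7940) = δ·u(15408) ⇒ δ = u(7940)/u(15408).
With u(x) = x^0.2: δ = 7940^0.2/15408^0.2 = (7940/15408)^0.2 = 0.87582.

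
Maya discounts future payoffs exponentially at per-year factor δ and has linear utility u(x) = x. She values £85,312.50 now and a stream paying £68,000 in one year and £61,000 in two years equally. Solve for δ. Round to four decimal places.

δ ≈ 0.7500

Present value of the stream is 68000·δ + 61000·δ². Indifference gives 68000δ + 61000δ² = 85312.50.
Rearranged: 61000δ² + 68000δ − 85312.50 = 0.
δ = (−68000 + √(68000² + 4·61000·85312.50)) / (2·61000) = (−68000 + √25440250000.00) / 122000 ≈ 0.7500.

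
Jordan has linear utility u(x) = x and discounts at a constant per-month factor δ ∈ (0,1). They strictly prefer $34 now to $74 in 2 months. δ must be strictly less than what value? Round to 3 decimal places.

The preference means 34 > δ^2·74.
Hence δ^2 < 34/74 = 0.45946, and x ↦ x^(1/2) is increasing on (0,∞).
δ < 0.45946^(1/2) = 0.678.

δ < 0.678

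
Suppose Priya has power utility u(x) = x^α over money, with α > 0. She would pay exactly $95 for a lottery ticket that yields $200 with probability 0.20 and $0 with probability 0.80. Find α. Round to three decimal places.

α ≈ 2.162

The lottery's expected utility is 0.20·u(200) + 0.80·u(0) = 0.20·200^α (since u(0) = 0 for α > 0).
Setting u(95) equal to that: 95^α = 0.20·200^α ⇒ (95/200)^α = 0.20.
Taking logs: α·ln(95/200) = ln(0.20), so α = -1.609438 / -0.744440 ≈ 2.162.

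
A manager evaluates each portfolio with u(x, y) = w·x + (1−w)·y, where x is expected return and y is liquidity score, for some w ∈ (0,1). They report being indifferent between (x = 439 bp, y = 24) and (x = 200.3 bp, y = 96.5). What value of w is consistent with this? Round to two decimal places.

w = 0.23

u(439,24) = u(200.3,96.5) means w·439 + (1−w)·24 = w·200.3 + (1−w)·96.5.
Rearranging, 238.7·w − 72.5·(1−w) = 0.
The marginal rate of substitution is 72.5/238.7, so w = 72.5/(238.7+72.5) = 0.23.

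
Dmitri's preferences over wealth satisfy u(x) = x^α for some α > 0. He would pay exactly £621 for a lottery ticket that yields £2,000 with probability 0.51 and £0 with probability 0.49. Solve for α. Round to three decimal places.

EU(lottery) = 0.51·2000^α + 0.49·0 = 0.51·2000^α.
Indifference: 621^α = 0.51·2000^α, so (621/2000)^α = 0.51.
Take logs: α = ln 0.51 / ln(621/2000) ≈ 0.57572.

α ≈ 0.576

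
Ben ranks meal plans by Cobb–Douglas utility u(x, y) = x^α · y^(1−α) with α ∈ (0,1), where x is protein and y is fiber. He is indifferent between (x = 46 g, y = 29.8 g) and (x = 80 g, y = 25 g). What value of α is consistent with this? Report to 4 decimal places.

α ≈ 0.2409

Indifference: 46^α · 29.8^(1−α) = 80^α · 25^(1−α).
Rearrange to (46/80)^α = (25/29.8)^(1−α) and take logs: α·-0.5533852 = (1−α)·-0.1756326.
Thus α·(-0.7290178) = -0.1756326, so α = -0.1756326/-0.7290178 ≈ 0.2409.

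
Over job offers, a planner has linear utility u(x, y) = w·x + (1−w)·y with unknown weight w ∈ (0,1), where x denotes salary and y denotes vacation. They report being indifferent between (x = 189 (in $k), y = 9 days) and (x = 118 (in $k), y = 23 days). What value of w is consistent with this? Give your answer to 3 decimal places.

w = 0.165

Indifference: w·189 + (1−w)·9 = w·118 + (1−w)·23.
Collecting terms: w·71 = (1−w)·14.
Hence w = 14/(71+14) = 14/85 = 0.165.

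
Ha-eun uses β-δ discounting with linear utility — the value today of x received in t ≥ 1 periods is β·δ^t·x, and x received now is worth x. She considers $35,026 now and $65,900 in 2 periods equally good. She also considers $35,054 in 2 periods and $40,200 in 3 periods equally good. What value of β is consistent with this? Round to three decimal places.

Both payoffs in the second observation are in the future, so β drops out: δ^2·35054 = δ^3·40200 ⇒ δ = 35054/40200 = 0.87199.
Substituting δ into 35026 = β·δ^2·65900: β = 35026/(50108.162) ≈ 0.699.

β ≈ 0.699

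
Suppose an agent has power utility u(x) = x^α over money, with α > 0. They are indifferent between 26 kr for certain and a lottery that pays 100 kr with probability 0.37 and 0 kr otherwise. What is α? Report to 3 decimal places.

Since u(0) = 0, the lottery's EU is 0.37·100^α.
Setting u(26) equal to that: 26^α = 0.37·100^α ⇒ (26/100)^α = 0.37.
Take logs: α = ln 0.37 / ln(26/100) ≈ 0.73808.

α ≈ 0.738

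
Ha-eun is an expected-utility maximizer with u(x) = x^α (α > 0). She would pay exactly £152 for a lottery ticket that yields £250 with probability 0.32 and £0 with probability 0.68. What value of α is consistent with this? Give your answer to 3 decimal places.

Since u(0) = 0, the lottery's EU is 0.32·250^α.
Indifference: 152^α = 0.32·250^α, so (152/250)^α = 0.32.
Take logs: α = ln 0.32 / ln(152/250) ≈ 2.28995.

α ≈ 2.290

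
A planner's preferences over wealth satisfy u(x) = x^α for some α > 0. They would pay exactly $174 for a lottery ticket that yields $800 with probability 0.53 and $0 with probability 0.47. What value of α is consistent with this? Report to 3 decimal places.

α ≈ 0.416

Since u(0) = 0, the lottery's EU is 0.53·800^α.
Setting u(174) equal to that: 174^α = 0.53·800^α ⇒ (174/800)^α = 0.53.
α = ln(0.53) / ln(174/800) = -0.634878/-1.525556 ≈ 0.416.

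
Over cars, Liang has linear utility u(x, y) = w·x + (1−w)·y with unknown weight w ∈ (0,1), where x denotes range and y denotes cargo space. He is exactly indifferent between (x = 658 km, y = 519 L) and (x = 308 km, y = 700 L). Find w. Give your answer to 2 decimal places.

Indifference: w·658 + (1−w)·519 = w·308 + (1−w)·700.
w·(658−308) = (1−w)·(700−519), i.e. w·350 = (1−w)·181.
The marginal rate of substitution is 181/350, so w = 181/(350+181) = 0.34.

w = 0.34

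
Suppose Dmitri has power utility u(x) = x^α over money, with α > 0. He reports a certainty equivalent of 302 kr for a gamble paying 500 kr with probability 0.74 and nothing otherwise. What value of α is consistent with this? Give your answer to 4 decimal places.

The lottery's expected utility is 0.74·u(500) + 0.26·u(0) = 0.74·500^α (since u(0) = 0 for α > 0).
Setting u(302) equal to that: 302^α = 0.74·500^α ⇒ (302/500)^α = 0.74.
Taking logs: α·ln(302/500) = ln(0.74), so α = -0.3011051 / -0.5041811 ≈ 0.5972.

α ≈ 0.5972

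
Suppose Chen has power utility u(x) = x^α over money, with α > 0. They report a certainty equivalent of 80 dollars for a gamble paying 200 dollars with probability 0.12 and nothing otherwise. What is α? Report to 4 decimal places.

The lottery's expected utility is 0.12·u(200) + 0.88·u(0) = 0.12·200^α (since u(0) = 0 for α > 0).
Setting u(80) equal to that: 80^α = 0.12·200^α ⇒ (80/200)^α = 0.12.
Take logs: α = ln 0.12 / ln(80/200) ≈ 2.313964.

α ≈ 2.3140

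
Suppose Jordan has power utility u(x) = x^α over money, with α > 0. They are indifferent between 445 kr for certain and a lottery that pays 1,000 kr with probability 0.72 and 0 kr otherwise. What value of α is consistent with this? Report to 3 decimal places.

α ≈ 0.406

The lottery's expected utility is 0.72·u(1000) + 0.28·u(0) = 0.72·1000^α (since u(0) = 0 for α > 0).
Indifference: 445^α = 0.72·1000^α, so (445/1000)^α = 0.72.
Taking logs: α·ln(445/1000) = ln(0.72), so α = -0.328504 / -0.809681 ≈ 0.406.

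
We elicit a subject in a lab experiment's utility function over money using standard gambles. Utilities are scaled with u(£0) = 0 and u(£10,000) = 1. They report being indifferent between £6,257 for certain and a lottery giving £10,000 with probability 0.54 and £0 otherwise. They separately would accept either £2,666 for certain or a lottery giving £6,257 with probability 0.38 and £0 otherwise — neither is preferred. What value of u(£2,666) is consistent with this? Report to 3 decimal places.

0.205

First, u(£6,257) = 0.54·u(£10,000) + 0.46·u(£0) = 0.54.
Then u(£2,666) = 0.38·u(£6,257) + 0.62·u(£0) = 0.38·0.54 + 0.62·0.00 = 0.2052.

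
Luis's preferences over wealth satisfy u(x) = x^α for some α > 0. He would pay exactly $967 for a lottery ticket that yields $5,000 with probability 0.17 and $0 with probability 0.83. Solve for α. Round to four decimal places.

α ≈ 1.0785

The lottery's expected utility is 0.17·u(5000) + 0.83·u(0) = 0.17·5000^α (since u(0) = 0 for α > 0).
Equating: 967^α = 0.17·5000^α, i.e. 0.1934^α = 0.17.
Taking logs: α·ln(967/5000) = ln(0.17), so α = -1.7719568 / -1.6429947 ≈ 1.0785.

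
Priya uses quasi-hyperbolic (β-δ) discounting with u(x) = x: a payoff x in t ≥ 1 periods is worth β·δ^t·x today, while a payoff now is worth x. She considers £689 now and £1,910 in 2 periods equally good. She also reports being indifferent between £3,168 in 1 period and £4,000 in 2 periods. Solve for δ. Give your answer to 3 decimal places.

δ ≈ 0.792

The second indifference involves only future payoffs, so β cancels: β·δ^1·3168 = β·δ^2·4000, giving δ = 3168/4000 = 0.79200.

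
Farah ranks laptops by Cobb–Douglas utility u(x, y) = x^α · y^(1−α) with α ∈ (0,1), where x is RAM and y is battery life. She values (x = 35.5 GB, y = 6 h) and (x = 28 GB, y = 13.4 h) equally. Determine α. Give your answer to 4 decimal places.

Set the two utilities equal: 35.5^α·6^(1−α) = 28^α·13.4^(1−α).
Rearrange to (35.5/28)^α = (13.4/6)^(1−α) and take logs: α·0.2373282 = (1−α)·0.8034952.
With A = 0.2373282 and B = 0.8034952: α·A = (1−α)·B, so α = B/(A+B) = 0.8034952/1.0408234 ≈ 0.7720.

α ≈ 0.7720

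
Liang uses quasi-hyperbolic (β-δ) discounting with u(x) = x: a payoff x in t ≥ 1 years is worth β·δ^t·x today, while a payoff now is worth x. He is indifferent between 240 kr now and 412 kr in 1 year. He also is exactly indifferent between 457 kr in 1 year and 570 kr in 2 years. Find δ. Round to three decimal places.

δ ≈ 0.802

Both payoffs in the second observation are in the future, so β drops out: δ^1·457 = δ^2·570 ⇒ δ = 457/570 = 0.80175.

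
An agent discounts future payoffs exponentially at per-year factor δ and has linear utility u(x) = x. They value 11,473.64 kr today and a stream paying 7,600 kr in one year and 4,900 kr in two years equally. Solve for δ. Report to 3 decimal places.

δ ≈ 0.940

Equating present values: 11473.64 = 7600δ + 4900δ².
So 4900δ² + 7600δ − 11473.64 = 0.
The positive root is δ = [−7600 + √(7600² + 4·4900·11473.64)] / (2·4900) = (−7600 + 16812.000)/9800 ≈ 0.940.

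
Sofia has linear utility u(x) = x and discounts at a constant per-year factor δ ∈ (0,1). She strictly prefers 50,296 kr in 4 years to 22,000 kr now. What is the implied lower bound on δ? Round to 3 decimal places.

Comparing present values: 22000 < δ^4·50296.
So δ^4 > 22000/50296 = 0.43741; taking the 4th root of both positive sides preserves the inequality.
δ > 0.43741^(1/4) = 0.813.

δ > 0.813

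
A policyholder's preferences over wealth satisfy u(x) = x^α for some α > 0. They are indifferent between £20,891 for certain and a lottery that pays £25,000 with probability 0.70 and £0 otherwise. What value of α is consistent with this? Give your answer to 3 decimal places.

The lottery's expected utility is 0.70·u(25000) + 0.30·u(0) = 0.70·25000^α (since u(0) = 0 for α > 0).
Indifference: 20891^α = 0.70·25000^α, so (20891/25000)^α = 0.70.
α = ln(0.70) / ln(20891/25000) = -0.356675/-0.179557 ≈ 1.986.

α ≈ 1.986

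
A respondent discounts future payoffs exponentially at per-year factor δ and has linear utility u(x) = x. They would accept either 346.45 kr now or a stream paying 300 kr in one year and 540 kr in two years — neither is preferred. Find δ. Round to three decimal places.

δ ≈ 0.570

Present value of the stream is 300·δ + 540·δ². Indifference gives 300δ + 540δ² = 346.45.
That is, 540δ² + 300δ − 346.45 = 0, a quadratic in δ.
By the quadratic formula (taking the positive root), δ = (−300 + √838332.00) / 1080 ≈ 0.570.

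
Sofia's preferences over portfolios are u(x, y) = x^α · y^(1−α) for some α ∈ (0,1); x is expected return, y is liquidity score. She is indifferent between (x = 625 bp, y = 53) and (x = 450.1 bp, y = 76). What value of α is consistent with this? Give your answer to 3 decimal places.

α ≈ 0.523

Set the two utilities equal: 625^α·53^(1−α) = 450.1^α·76^(1−α).
Taking logs: α·ln 625 + (1−α)·ln 53 = α·ln 450.1 + (1−α)·ln 76, i.e. α·0.328282 = (1−α)·0.360441.
With A = 0.328282 and B = 0.360441: α·A = (1−α)·B, so α = B/(A+B) = 0.360441/0.688723 ≈ 0.523.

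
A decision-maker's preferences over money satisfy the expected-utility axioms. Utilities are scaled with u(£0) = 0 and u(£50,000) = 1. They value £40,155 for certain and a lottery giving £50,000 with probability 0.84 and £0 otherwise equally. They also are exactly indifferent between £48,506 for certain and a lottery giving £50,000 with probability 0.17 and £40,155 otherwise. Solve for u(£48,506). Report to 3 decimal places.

The first gamble pins u(£40,155): it must equal 0.84·1 + 0.16·0 = 0.84.
Chaining: u(£48,506) = 0.17·1.00 + 0.83·0.84 = 0.8672.

0.867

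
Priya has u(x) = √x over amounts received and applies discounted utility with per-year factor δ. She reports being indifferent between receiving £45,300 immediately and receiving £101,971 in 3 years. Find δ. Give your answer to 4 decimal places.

The payoff in 3 years is discounted by δ^3, so u(45300) = δ^3·u(101971) and δ^3 = u(45300)/u(101971).
With u(x) = √x: δ^3 = √45300/√101971 = √(45300/101971) = 0.66652.
So δ = 0.66652^(1/3) ≈ 0.8735.

δ ≈ 0.8735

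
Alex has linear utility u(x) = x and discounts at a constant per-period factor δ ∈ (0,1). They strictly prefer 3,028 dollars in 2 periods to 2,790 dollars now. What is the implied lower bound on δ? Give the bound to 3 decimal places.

δ > 0.960

Comparing present values: 2790 < δ^2·3028.
Dividing by 3028: δ^2 > 0.92140. Both sides are positive, so the square root keeps the direction.
δ > (2790/3028)^(1/2) ≈ 0.960.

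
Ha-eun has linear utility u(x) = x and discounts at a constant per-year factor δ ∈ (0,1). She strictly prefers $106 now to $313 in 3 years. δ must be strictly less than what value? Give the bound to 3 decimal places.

The preference means 106 > δ^3·313.
Hence δ^3 < 106/313 = 0.33866, and x ↦ x^(1/3) is increasing on (0,∞).
δ < 0.33866^(1/3) = 0.697.

δ < 0.697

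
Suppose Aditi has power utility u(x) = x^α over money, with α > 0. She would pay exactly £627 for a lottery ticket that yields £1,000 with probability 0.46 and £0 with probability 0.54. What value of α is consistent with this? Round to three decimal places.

α ≈ 1.663

Since u(0) = 0, the lottery's EU is 0.46·1000^α.
Setting u(627) equal to that: 627^α = 0.46·1000^α ⇒ (627/1000)^α = 0.46.
Take logs: α = ln 0.46 / ln(627/1000) ≈ 1.66348.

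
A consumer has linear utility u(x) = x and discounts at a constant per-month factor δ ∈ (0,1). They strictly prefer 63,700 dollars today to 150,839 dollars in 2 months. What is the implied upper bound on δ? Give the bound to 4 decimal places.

δ < 0.6498

Under u(x) = x this choice says 63700 > δ^2·150839.
Hence δ^2 < 63700/150839 = 0.42230, and x ↦ x^(1/2) is increasing on (0,∞).
δ < 0.42230^(1/2) = 0.6498.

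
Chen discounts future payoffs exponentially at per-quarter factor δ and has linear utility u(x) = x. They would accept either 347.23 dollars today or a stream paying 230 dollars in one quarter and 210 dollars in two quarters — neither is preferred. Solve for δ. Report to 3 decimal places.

Present value of the stream is 230·δ + 210·δ². Indifference gives 230δ + 210δ² = 347.23.
That is, 210δ² + 230δ − 347.23 = 0, a quadratic in δ.
The positive root is δ = [−230 + √(230² + 4·210·347.23)] / (2·210) = (−230 + 587.004)/420 ≈ 0.850.

δ ≈ 0.850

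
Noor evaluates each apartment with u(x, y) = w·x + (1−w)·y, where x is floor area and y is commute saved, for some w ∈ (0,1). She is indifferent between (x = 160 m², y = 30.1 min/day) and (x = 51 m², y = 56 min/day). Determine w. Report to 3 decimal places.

u(160,30.1) = u(51,56) means w·160 + (1−w)·30.1 = w·51 + (1−w)·56.
Rearranging, 109·w − 25.9·(1−w) = 0.
So w/(1−w) = 25.9/109 = 0.2376, giving w = 25.9/(109+25.9) = 0.192.

w = 0.192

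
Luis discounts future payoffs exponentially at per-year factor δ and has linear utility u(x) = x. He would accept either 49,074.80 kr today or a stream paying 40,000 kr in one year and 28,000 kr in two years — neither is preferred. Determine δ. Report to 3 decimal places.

Equating present values: 49074.80 = 40000δ + 28000δ².
Rearranged: 28000δ² + 40000δ − 49074.80 = 0.
By the quadratic formula (taking the positive root), δ = (−40000 + √7096377600.00) / 56000 ≈ 0.790.

δ ≈ 0.790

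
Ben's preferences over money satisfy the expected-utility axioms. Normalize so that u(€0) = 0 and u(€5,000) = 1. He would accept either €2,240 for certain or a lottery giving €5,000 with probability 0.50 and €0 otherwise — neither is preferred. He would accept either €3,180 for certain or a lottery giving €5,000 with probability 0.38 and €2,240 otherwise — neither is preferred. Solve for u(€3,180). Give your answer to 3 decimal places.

0.690

First, u(€2,240) = 0.50·u(€5,000) + 0.50·u(€0) = 0.50.
The second indifference gives u(€3,180) = 0.38·u(€5,000) + 0.62·u(€2,240) = 0.38·1.00 + 0.62·0.50 = 0.6900.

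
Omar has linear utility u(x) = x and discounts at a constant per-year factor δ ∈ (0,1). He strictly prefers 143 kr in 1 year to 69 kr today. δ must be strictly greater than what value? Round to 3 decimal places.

δ > 0.483

The preference means 69 < δ·143.
So δ > 69/143 = 0.48252.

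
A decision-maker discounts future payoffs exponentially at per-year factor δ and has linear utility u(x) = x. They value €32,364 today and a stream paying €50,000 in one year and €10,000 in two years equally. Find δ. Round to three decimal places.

δ ≈ 0.580

The stream is worth 50000δ + 10000δ² today, so 50000δ + 10000δ² = 32364.
So 10000δ² + 50000δ − 32364 = 0.
δ = (−50000 + √(50000² + 4·10000·32364)) / (2·10000) = (−50000 + √3794560000.00) / 20000 ≈ 0.580.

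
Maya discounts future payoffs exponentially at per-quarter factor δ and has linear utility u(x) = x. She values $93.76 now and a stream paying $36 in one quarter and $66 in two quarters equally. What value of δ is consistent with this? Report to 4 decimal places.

δ ≈ 0.9500

The stream is worth 36δ + 66δ² today, so 36δ + 66δ² = 93.76.
So 66δ² + 36δ − 93.76 = 0.
By the quadratic formula (taking the positive root), δ = (−36 + √26048.64) / 132 ≈ 0.9500.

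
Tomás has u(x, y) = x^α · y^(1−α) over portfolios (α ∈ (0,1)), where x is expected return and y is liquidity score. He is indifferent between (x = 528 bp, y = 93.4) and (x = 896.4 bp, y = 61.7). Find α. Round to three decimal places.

The Cobb–Douglas utilities coincide, so 528^α·93.4^(1−α) = 896.4^α·61.7^(1−α).
Taking logs: α·ln 528 + (1−α)·ln 93.4 = α·ln 896.4 + (1−α)·ln 61.7, i.e. α·-0.529290 = (1−α)·-0.414607.
So α/(1−α) = (-0.414607)/(-0.529290) = 0.783327, and α = 0.783327/1.783327 ≈ 0.439.

α ≈ 0.439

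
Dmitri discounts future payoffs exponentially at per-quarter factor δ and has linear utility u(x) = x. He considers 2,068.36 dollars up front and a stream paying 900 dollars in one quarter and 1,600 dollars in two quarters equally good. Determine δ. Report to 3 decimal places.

δ ≈ 0.890

Equating present values: 2068.36 = 900δ + 1600δ².
Rearranged: 1600δ² + 900δ − 2068.36 = 0.
By the quadratic formula (taking the positive root), δ = (−900 + √14047504.00) / 3200 ≈ 0.890.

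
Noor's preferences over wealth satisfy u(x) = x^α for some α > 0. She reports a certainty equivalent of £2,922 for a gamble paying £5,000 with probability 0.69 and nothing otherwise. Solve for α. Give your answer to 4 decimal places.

α ≈ 0.6908

Since u(0) = 0, the lottery's EU is 0.69·5000^α.
Setting u(2922) equal to that: 2922^α = 0.69·5000^α ⇒ (2922/5000)^α = 0.69.
α = ln(0.69) / ln(2922/5000) = -0.3710637/-0.5371696 ≈ 0.6908.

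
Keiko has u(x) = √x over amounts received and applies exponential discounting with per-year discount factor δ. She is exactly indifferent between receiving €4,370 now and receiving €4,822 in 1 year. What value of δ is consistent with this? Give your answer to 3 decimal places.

δ ≈ 0.952

Indifference means u(4370) = δ · u(4822), so δ = u(4370)/u(4822).
With u(x) = √x: δ = √4370/√4822 = √(4370/4822) = 0.95198.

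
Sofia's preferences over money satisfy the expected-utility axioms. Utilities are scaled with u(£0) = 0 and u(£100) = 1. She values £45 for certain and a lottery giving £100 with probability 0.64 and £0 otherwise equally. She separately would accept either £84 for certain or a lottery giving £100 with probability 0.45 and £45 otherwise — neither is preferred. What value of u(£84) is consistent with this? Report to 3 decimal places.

From the first indifference, u(£45) = 0.64·u(£100) + 0.36·u(£0) = 0.64·1 + 0.36·0 = 0.64.
Chaining: u(£84) = 0.45·1.00 + 0.55·0.64 = 0.8020.

0.802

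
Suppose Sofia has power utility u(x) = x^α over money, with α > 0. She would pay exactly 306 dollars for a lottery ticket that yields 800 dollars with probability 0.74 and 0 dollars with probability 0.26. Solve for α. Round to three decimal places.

EU(lottery) = 0.74·800^α + 0.26·0 = 0.74·800^α.
Setting u(306) equal to that: 306^α = 0.74·800^α ⇒ (306/800)^α = 0.74.
α = ln(0.74) / ln(306/800) = -0.301105/-0.961027 ≈ 0.313.

α ≈ 0.313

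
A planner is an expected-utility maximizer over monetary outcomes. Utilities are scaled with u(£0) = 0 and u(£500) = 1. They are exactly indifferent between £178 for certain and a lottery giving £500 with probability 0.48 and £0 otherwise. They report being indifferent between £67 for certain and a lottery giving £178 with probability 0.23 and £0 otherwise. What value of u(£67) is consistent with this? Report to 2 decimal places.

First, u(£178) = 0.48·u(£500) + 0.52·u(£0) = 0.48.
Then u(£67) = 0.23·u(£178) + 0.77·u(£0) = 0.23·0.48 + 0.77·0.00 = 0.1104.

0.11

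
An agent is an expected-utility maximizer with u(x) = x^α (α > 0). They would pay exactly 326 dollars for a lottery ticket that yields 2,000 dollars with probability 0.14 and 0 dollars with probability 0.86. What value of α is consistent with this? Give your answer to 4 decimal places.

α ≈ 1.0839

The lottery's expected utility is 0.14·u(2000) + 0.86·u(0) = 0.14·2000^α (since u(0) = 0 for α > 0).
Indifference: 326^α = 0.14·2000^α, so (326/2000)^α = 0.14.
Taking logs: α·ln(326/2000) = ln(0.14), so α = -1.9661129 / -1.8140051 ≈ 1.0839.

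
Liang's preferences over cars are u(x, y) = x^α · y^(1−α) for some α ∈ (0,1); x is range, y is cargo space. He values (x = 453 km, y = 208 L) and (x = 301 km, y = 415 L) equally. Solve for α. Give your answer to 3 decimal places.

α ≈ 0.628

Indifference: 453^α · 208^(1−α) = 301^α · 415^(1−α).
(453/301)^α = (415/208)^(1−α); take logs: α·ln(453/301) = (1−α)·ln(415/208), i.e. α·0.408782 = (1−α)·0.690740.
So α/(1−α) = (0.690740)/(0.408782) = 1.689752, and α = 1.689752/2.689752 ≈ 0.628.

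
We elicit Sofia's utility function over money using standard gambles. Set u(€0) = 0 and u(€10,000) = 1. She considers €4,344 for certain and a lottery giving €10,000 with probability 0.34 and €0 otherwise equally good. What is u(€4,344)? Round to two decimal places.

u(€4,344) equals the lottery's expected utility: 0.34·1 + 0.66·0 = 0.34.

0.34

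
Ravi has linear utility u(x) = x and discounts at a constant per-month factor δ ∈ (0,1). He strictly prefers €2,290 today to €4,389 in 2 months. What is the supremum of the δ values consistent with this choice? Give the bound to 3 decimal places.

δ < 0.722

Under u(x) = x this choice says 2290 > δ^2·4389.
So δ^2 < 2290/4389 = 0.52176; taking the square root of both positive sides preserves the inequality.
δ < (2290/4389)^(1/2) ≈ 0.722.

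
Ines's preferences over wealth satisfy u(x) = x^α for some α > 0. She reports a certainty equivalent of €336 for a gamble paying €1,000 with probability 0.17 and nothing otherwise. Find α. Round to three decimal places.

α ≈ 1.625

Since u(0) = 0, the lottery's EU is 0.17·1000^α.
Indifference: 336^α = 0.17·1000^α, so (336/1000)^α = 0.17.
Taking logs: α·ln(336/1000) = ln(0.17), so α = -1.771957 / -1.090644 ≈ 1.625.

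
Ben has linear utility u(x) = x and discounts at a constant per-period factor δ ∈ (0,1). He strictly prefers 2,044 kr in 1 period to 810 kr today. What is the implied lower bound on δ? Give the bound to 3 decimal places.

δ > 0.396

Under u(x) = x this choice says 810 < δ·2044.
Dividing through by 2044 gives δ > 0.39628.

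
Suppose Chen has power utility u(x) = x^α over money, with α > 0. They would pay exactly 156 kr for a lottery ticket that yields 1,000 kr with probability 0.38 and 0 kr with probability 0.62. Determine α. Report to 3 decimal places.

α ≈ 0.521

EU(lottery) = 0.38·1000^α + 0.62·0 = 0.38·1000^α.
Setting u(156) equal to that: 156^α = 0.38·1000^α ⇒ (156/1000)^α = 0.38.
Taking logs: α·ln(156/1000) = ln(0.38), so α = -0.967584 / -1.857899 ≈ 0.521.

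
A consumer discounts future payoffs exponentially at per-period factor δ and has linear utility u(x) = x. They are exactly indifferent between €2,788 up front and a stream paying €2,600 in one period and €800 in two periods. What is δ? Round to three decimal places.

Equating present values: 2788 = 2600δ + 800δ².
Rearranged: 800δ² + 2600δ − 2788 = 0.
δ = (−2600 + √(2600² + 4·800·2788)) / (2·800) = (−2600 + √15681600.00) / 1600 ≈ 0.850.

δ ≈ 0.850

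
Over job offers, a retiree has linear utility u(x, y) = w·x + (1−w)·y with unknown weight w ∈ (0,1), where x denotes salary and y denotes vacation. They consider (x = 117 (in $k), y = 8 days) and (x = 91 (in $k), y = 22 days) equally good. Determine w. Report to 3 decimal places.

Indifference: w·117 + (1−w)·8 = w·91 + (1−w)·22.
Collecting terms: w·26 = (1−w)·14.
Hence w = 14/(26+14) = 14/40 = 0.350.

w = 0.350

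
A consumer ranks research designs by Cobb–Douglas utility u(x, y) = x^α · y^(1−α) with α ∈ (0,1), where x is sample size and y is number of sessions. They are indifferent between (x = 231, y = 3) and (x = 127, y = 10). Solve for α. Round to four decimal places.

α ≈ 0.6681

Indifference: 231^α · 3^(1−α) = 127^α · 10^(1−α).
Rearrange to (231/127)^α = (10/3)^(1−α) and take logs: α·0.5982306 = (1−α)·1.2039728.
With A = 0.5982306 and B = 1.2039728: α·A = (1−α)·B, so α = B/(A+B) = 1.2039728/1.8022034 ≈ 0.6681.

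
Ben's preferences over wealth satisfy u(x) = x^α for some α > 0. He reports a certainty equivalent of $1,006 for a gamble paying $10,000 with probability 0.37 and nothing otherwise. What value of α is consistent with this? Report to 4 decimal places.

The lottery's expected utility is 0.37·u(10000) + 0.63·u(0) = 0.37·10000^α (since u(0) = 0 for α > 0).
Indifference: 1006^α = 0.37·10000^α, so (1006/10000)^α = 0.37.
α = ln(0.37) / ln(1006/10000) = -0.9942523/-2.2966030 ≈ 0.4329.

α ≈ 0.4329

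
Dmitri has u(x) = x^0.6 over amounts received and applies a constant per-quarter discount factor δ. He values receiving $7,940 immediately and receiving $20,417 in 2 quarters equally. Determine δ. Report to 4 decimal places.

Indifference means u(7940) = δ^2 · u(20417), so δ^2 = u(7940)/u(20417).
Since u(x) = x^0.6, δ^2 = (7940/20417)^0.6 = 0.38889^0.6 = 0.56741.
Hence δ = (0.56741)^(1/2) = 0.753266.

δ ≈ 0.7533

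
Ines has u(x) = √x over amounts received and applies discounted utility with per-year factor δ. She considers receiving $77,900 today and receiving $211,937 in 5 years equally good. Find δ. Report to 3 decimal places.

Indifference means u(77900) = δ^5 · u(211937), so δ^5 = u(77900)/u(211937).
Since u(x) = √x, δ^5 = √(77900/211937) = 0.60627.
Hence δ = (0.60627)^(1/5) = 0.90476.

δ ≈ 0.905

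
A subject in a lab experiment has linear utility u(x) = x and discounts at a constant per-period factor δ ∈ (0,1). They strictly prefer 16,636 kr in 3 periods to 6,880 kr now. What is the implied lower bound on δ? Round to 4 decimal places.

δ > 0.7450

Under u(x) = x this choice says 6880 < δ^3·16636.
So δ^3 > 6880/16636 = 0.41356; taking the cube root of both positive sides preserves the inequality.
δ > 0.41356^(1/3) = 0.7450.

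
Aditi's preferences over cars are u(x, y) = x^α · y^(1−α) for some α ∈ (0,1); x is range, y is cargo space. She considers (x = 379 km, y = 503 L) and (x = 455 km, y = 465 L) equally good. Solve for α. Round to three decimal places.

α ≈ 0.301

The Cobb–Douglas utilities coincide, so 379^α·503^(1−α) = 455^α·465^(1−α).
(379/455)^α = (465/503)^(1−α); take logs: α·ln(379/455) = (1−α)·ln(465/503), i.e. α·-0.182761 = (1−α)·-0.078553.
So α/(1−α) = (-0.078553)/(-0.182761) = 0.429813, and α = 0.429813/1.429813 ≈ 0.301.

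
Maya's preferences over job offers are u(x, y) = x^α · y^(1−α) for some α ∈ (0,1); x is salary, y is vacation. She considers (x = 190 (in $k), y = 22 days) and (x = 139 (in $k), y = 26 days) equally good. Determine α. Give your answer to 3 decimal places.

α ≈ 0.348

Indifference: 190^α · 22^(1−α) = 139^α · 26^(1−α).
Rearrange to (190/139)^α = (26/22)^(1−α) and take logs: α·0.312550 = (1−α)·0.167054.
Thus α·(0.479604) = 0.167054, so α = 0.167054/0.479604 ≈ 0.348.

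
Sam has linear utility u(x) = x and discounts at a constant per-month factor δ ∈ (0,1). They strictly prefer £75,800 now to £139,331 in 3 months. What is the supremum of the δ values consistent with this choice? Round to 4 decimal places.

δ < 0.8163

The preference means 75800 > δ^3·139331.
Hence δ^3 < 75800/139331 = 0.54403, and x ↦ x^(1/3) is increasing on (0,∞).
δ < 0.54403^(1/3) = 0.8163.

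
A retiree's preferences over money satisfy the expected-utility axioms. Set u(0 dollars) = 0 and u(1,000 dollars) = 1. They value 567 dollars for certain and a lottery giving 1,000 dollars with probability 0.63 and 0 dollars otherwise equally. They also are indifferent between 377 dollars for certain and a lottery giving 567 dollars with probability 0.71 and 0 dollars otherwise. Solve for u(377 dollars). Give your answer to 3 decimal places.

0.447

From the first indifference, u(567 dollars) = 0.63·u(1,000 dollars) + 0.37·u(0 dollars) = 0.63·1 + 0.37·0 = 0.63.
Then u(377 dollars) = 0.71·u(567 dollars) + 0.29·u(0 dollars) = 0.71·0.63 + 0.29·0.00 = 0.4473.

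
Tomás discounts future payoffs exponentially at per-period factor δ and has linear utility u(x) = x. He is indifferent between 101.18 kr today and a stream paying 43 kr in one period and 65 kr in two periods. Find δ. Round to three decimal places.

δ ≈ 0.960

The stream is worth 43δ + 65δ² today, so 43δ + 65δ² = 101.18.
So 65δ² + 43δ − 101.18 = 0.
By the quadratic formula (taking the positive root), δ = (−43 + √28155.80) / 130 ≈ 0.960.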